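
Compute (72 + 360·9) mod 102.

360·9 = 3240.
3240 = 31·102 + 78, so 3240 mod 102 = 78.
(72 + 78) mod 102 = 48.

48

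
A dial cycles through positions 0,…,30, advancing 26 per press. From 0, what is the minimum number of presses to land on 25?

The inverse of 26 mod 31 is 6 (since 26·6 = 156 ≡ 1).
So x ≡ 6·25 = 150 ≡ 26 (mod 31).

26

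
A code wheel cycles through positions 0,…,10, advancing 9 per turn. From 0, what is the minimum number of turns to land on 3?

4

The inverse of 9 mod 11 is 5 (since 9·5 = 45 ≡ 1).
Multiplying both sides by 5: x ≡ 5·3 = 15 ≡ 4 (mod 11).
Check: 9·4 = 36 = 3·11 + 3.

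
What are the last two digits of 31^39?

71

By repeated squaring mod 100: 31^1≡31, 31^2≡61, 31^4≡21, 31^8≡41, 31^16≡81, 31^32≡61.
39 = 1 + 2 + 4 + 32, so 31^39 ≡ 31·61·21·61 ≡ 71 (mod 100).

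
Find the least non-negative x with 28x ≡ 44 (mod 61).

19

The inverse of 28 mod 61 is 24 (since 28·24 = 672 ≡ 1).
So x ≡ 24·44 = 1056 ≡ 19 (mod 61).
Check: 28·19 = 532 = 8·61 + 44.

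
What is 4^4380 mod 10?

6

Powers of 4 mod 10 repeat with period 2: 4, 6.
4380 mod 2 = 0, so the last digit matches 4^2 = 6.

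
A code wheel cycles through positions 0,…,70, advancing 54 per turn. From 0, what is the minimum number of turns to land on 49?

18

The inverse of 54 mod 71 is 25 (since 54·25 = 1350 ≡ 1).
Multiplying both sides by 25: x ≡ 25·49 = 1225 ≡ 18 (mod 71).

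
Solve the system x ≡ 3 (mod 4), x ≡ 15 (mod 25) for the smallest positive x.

x ≡ 3 (mod 4) gives x ∈ {3, 7, 11, 15}.
The first of these with x mod 25 = 15 is 15.

15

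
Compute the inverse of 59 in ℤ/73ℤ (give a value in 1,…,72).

26

73 = 1·59 + 14
59 = 4·14 + 3
14 = 4·3 + 2
3 = 1·2 + 1
2 = 2·1 + 0
Back-substituting gives 59·26 ≡ 1 (mod 73).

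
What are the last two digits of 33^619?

97

By repeated squaring mod 100: 33^1≡33, 33^2≡89, 33^4≡21, 33^8≡41, 33^16≡81, 33^32≡61, 33^64≡21, 33^128≡41, 33^256≡81, 33^512≡61.
619 = 1 + 2 + 8 + 32 + 64 + 512, so 33^619 ≡ 33·89·41·61·21·61 ≡ 97 (mod 100).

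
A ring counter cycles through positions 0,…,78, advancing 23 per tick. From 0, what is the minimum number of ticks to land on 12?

23⁻¹ ≡ 55 (mod 79) because 23·55 = 1265 = 16·79 + 1.
So x ≡ 55·12 = 660 ≡ 28 (mod 79).

28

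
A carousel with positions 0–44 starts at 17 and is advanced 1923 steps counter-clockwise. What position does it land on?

29

1923 − 42·45 = 33, so 1923 ≡ 33 (mod 45).
(17 − 33) mod 45 = 29.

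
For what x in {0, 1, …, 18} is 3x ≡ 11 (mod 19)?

3⁻¹ ≡ 13 (mod 19) because 3·13 = 39 = 2·19 + 1.
Multiplying both sides by 13: x ≡ 13·11 = 143 ≡ 10 (mod 19).

10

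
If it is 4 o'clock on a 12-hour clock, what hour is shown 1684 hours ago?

Dividing 1684 by 12 gives quotient 140 and remainder 4.
4 − 4 → 12 on a 12-hour dial.

12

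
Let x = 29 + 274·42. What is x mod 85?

274·42 = 11508.
Dividing 11508 by 85 gives quotient 135 and remainder 33.
(29 + 33) mod 85 = 62.

62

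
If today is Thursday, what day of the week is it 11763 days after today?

11763 = 1680·7 + 3, so 11763 mod 7 = 3.
Thursday + 3 days → Sunday.

Sunday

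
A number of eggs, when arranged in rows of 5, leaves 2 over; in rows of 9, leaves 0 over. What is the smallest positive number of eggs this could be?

x ≡ 2 (mod 5) gives x ∈ {2, 7, 12, 17, 22, 27}.
The first of these with x mod 9 = 0 is 27.

27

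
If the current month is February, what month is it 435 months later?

May

435 − 36·12 = 3, so 435 ≡ 3 (mod 12).
February + 3 months → May.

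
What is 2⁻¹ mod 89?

2·45 = 90 = 1·89 + 1, so 2⁻¹ ≡ 45 (mod 89).

45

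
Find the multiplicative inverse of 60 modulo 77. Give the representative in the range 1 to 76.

77 = 1·60 + 17
60 = 3·17 + 9
17 = 1·9 + 8
9 = 1·8 + 1
8 = 8·1 + 0
Back-substituting gives 60·9 ≡ 1 (mod 77).

9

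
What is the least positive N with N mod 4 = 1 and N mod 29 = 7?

Since 29·1 ≡ 1 (mod 4), take x = 7 + 29·((1−7)·1 mod 4) = 7 + 29·2 = 65.
Check: 65 mod 4 = 1, 65 mod 29 = 7.

65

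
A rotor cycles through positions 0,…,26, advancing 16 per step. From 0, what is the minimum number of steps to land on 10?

16⁻¹ ≡ 22 (mod 27) because 16·22 = 352 = 13·27 + 1.
Multiplying both sides by 22: x ≡ 22·10 = 220 ≡ 4 (mod 27).

4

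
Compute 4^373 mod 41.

Square-and-reduce mod 41: 4^1≡4, 4^2≡16, 4^4≡10, 4^8≡18, 4^16≡37, 4^32≡16, 4^64≡10, 4^128≡18, 4^256≡37.
373 = 1 + 4 + 16 + 32 + 64 + 256, so 4^373 ≡ 4·10·37·16·10·37 ≡ 23 (mod 41).

23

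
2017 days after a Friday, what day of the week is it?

Saturday

2017 = 288·7 + 1, so 2017 mod 7 = 1.
Friday + 1 day → Saturday.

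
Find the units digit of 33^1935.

Last digits of 3^n: 3, 9, 7, 1 (period 4).
1935 mod 4 = 3, so the last digit matches 3^3 = 7.

7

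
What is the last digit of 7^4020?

Last digits of 7^n: 7, 9, 3, 1 (period 4).
4020 leaves remainder 0 on division by 4, so 7^4020 ends in 1.

1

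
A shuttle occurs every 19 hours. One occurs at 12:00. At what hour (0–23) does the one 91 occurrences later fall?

13

91·19 = 1729.
Dividing 1729 by 24 gives quotient 72 and remainder 1.
(12 + 1) mod 24 = 13.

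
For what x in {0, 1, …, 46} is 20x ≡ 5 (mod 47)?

12

20⁻¹ ≡ 40 (mod 47) because 20·40 = 800 = 17·47 + 1.
So x ≡ 40·5 = 200 ≡ 12 (mod 47).
Check: 20·12 = 240 = 5·47 + 5.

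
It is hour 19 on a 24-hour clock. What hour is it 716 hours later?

Dividing 716 by 24 gives quotient 29 and remainder 20.
(19 + 20) mod 24 = 15.

15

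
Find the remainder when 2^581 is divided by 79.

Successive squares of 2 mod 79: 2^1≡2, 2^2≡4, 2^4≡16, 2^8≡19, 2^16≡45, 2^32≡50, 2^64≡51, 2^128≡73, 2^256≡36, 2^512≡32.
581 = 1 + 4 + 64 + 512, so 2^581 ≡ 2·16·51·32 ≡ 5 (mod 79).

5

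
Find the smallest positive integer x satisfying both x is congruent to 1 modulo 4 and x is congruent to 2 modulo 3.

Since 3·3 ≡ 1 (mod 4), take x = 2 + 3·((1−2)·3 mod 4) = 2 + 3·1 = 5.
Check: 5 mod 4 = 1, 5 mod 3 = 2.

5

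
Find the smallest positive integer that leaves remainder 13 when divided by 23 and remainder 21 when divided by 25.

x ≡ 13 (mod 23) gives x ∈ {13, 36, 59, 82, 105, 128, 151, 174, …}.
The first of these with x mod 25 = 21 is 496.

496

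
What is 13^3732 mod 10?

1

Powers of 3 mod 10 repeat with period 4: 3, 9, 7, 1.
3732 mod 4 = 0, so the last digit matches 3^4 = 1.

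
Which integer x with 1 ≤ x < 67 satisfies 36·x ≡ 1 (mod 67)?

54

36·54 = 1944 = 29·67 + 1, so 36⁻¹ ≡ 54 (mod 67).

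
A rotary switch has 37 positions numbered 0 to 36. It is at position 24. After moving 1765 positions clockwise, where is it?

1765 = 47·37 + 26, so 1765 mod 37 = 26.
(24 + 26) mod 37 = 13.

13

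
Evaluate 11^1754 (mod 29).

Square-and-reduce mod 29: 11^1≡11, 11^2≡5, 11^4≡25, 11^8≡16, 11^16≡24, 11^32≡25, 11^64≡16, 11^128≡24, 11^256≡25, 11^512≡16, 11^1024≡24.
1754 = 2 + 8 + 16 + 64 + 128 + 512 + 1024, so 11^1754 ≡ 5·16·24·16·24·16·24 ≡ 4 (mod 29).

4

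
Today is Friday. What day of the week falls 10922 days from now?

10922 mod 7 = 2 (since 1560·7 = 10920).
Friday + 2 days → Sunday.

Sunday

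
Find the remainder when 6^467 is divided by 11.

8

Square-and-reduce mod 11: 6^1≡6, 6^2≡3, 6^4≡9, 6^8≡4, 6^16≡5, 6^32≡3, 6^64≡9, 6^128≡4, 6^256≡5.
467 = 1 + 2 + 16 + 64 + 128 + 256, so 6^467 ≡ 6·3·5·9·4·5 ≡ 8 (mod 11).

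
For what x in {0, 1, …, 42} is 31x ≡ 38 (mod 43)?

31⁻¹ ≡ 25 (mod 43) because 31·25 = 775 = 18·43 + 1.
So x ≡ 25·38 = 950 ≡ 4 (mod 43).
Check: 31·4 = 124 = 2·43 + 38.

4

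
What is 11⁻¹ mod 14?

14 = 1·11 + 3
11 = 3·3 + 2
3 = 1·2 + 1
2 = 2·1 + 0
Back-substituting gives 11·9 ≡ 1 (mod 14).

9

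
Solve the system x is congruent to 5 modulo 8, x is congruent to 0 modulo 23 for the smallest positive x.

69

Since 23·7 ≡ 1 (mod 8), take x = 0 + 23·((5−0)·7 mod 8) = 0 + 23·3 = 69.
Check: 69 mod 8 = 5, 69 mod 23 = 0.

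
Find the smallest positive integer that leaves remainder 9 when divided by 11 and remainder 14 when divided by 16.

x ≡ 9 (mod 11) gives x ∈ {9, 20, 31, 42, 53, 64, 75, 86, …}.
The first of these with x mod 16 = 14 is 174.

174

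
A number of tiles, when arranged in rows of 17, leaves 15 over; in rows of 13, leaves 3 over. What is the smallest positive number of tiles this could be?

x ≡ 3 (mod 13) gives x ∈ {3, 16, 29, 42, 55, 68, 81, 94, …}.
The first of these with x mod 17 = 15 is 185.

185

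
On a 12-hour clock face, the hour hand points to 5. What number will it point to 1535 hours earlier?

Dividing 1535 by 12 gives quotient 127 and remainder 11.
5 − 11 → 6 on a 12-hour dial.

6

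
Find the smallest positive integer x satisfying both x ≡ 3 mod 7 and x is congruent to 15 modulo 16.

31

x ≡ 3 (mod 7) gives x ∈ {3, 10, 17, 24, 31}.
The first of these with x mod 16 = 15 is 31.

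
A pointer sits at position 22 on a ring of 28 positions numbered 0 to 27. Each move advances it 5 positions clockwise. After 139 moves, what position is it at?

139·5 = 695.
695 = 24·28 + 23, so 695 mod 28 = 23.
(22 + 23) mod 28 = 17.

17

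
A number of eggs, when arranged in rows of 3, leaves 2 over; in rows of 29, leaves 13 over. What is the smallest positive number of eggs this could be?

x ≡ 2 (mod 3) gives x ∈ {2, 5, 8, 11, 14, 17, 20, 23, …}.
The first of these with x mod 29 = 13 is 71.

71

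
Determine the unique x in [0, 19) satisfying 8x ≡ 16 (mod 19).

2

The inverse of 8 mod 19 is 12 (since 8·12 = 96 ≡ 1).
Multiplying both sides by 12: x ≡ 12·16 = 192 ≡ 2 (mod 19).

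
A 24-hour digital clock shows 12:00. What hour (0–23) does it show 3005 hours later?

17

3005 mod 24 = 5 (since 125·24 = 3000).
(12 + 5) mod 24 = 17.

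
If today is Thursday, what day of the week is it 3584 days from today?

Thursday

Dividing 3584 by 7 gives quotient 512 and remainder 0.
Thursday + 0 days → Thursday.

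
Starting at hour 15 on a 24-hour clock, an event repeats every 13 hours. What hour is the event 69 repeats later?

0

69·13 = 897.
Dividing 897 by 24 gives quotient 37 and remainder 9.
(15 + 9) mod 24 = 0.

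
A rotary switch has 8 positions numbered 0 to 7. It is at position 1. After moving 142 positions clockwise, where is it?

142 mod 8 = 6 (since 17·8 = 136).
(1 + 6) mod 8 = 7.

7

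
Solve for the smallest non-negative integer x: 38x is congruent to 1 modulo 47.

26

The inverse of 38 mod 47 is 26 (since 38·26 = 988 ≡ 1).
Multiplying both sides by 26: x ≡ 26·1 = 26 ≡ 26 (mod 47).
Check: 38·26 = 988 = 21·47 + 1.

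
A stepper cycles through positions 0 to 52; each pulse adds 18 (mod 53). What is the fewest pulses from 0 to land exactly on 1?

53 = 2·18 + 17
18 = 1·17 + 1
17 = 17·1 + 0
Back-substituting gives 18·3 ≡ 1 (mod 53).

3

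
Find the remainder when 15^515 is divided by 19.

3

Successive squares of 15 mod 19: 15^1≡15, 15^2≡16, 15^4≡9, 15^8≡5, 15^16≡6, 15^32≡17, 15^64≡4, 15^128≡16, 15^256≡9, 15^512≡5.
515 = 1 + 2 + 512, so 15^515 ≡ 15·16·5 ≡ 3 (mod 19).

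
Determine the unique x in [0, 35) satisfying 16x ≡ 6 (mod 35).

31

16⁻¹ ≡ 11 (mod 35) because 16·11 = 176 = 5·35 + 1.
Multiplying both sides by 11: x ≡ 11·6 = 66 ≡ 31 (mod 35).
Check: 16·31 = 496 = 14·35 + 6.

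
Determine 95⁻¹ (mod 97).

48

95·48 = 4560 = 47·97 + 1, so 95⁻¹ ≡ 48 (mod 97).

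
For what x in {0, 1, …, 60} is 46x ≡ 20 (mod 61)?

The inverse of 46 mod 61 is 4 (since 46·4 = 184 ≡ 1).
So x ≡ 4·20 = 80 ≡ 19 (mod 61).

19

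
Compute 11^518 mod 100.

81

By repeated squaring mod 100: 11^1≡11, 11^2≡21, 11^4≡41, 11^8≡81, 11^16≡61, 11^32≡21, 11^64≡41, 11^128≡81, 11^256≡61, 11^512≡21.
Since 518 = 2 + 4 + 512 in binary, 11^518 ≡ 21·41·21 ≡ 81 (mod 100).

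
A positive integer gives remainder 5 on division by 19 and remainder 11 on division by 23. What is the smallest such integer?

195

x ≡ 5 (mod 19) gives x ∈ {5, 24, 43, 62, 81, 100, 119, 138, …}.
The first of these with x mod 23 = 11 is 195.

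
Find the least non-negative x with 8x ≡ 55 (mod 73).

16

The inverse of 8 mod 73 is 64 (since 8·64 = 512 ≡ 1).
Multiplying both sides by 64: x ≡ 64·55 = 3520 ≡ 16 (mod 73).
Check: 8·16 = 128 = 1·73 + 55.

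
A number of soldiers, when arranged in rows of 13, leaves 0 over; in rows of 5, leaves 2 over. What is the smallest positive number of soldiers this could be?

Since 5·8 ≡ 1 (mod 13), take x = 2 + 5·((0−2)·8 mod 13) = 2 + 5·10 = 52.
Check: 52 mod 13 = 0, 52 mod 5 = 2.

52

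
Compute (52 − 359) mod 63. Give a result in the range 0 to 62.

8

Dividing 359 by 63 gives quotient 5 and remainder 44.
(52 − 44) mod 63 = 8.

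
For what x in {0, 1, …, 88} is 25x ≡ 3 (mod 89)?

25⁻¹ ≡ 57 (mod 89) because 25·57 = 1425 = 16·89 + 1.
So x ≡ 57·3 = 171 ≡ 82 (mod 89).
Check: 25·82 = 2050 = 23·89 + 3.

82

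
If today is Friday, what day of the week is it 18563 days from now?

18563 = 2651·7 + 6, so 18563 mod 7 = 6.
Friday + 6 days → Thursday.

Thursday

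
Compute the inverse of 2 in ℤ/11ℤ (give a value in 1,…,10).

6

11 = 5·2 + 1
2 = 2·1 + 0
Back-substituting gives 2·6 ≡ 1 (mod 11).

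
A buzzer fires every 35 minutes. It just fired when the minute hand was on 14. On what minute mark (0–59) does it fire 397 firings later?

49

397·35 = 13895.
13895 = 231·60 + 35, so 13895 mod 60 = 35.
(14 + 35) mod 60 = 49.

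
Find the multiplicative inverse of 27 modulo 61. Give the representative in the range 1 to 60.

52

61 = 2·27 + 7
27 = 3·7 + 6
7 = 1·6 + 1
6 = 6·1 + 0
Back-substituting gives 27·52 ≡ 1 (mod 61).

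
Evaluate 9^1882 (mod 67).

9

Successive squares of 9 mod 67: 9^1≡9, 9^2≡14, 9^4≡62, 9^8≡25, 9^16≡22, 9^32≡15, 9^64≡24, 9^128≡40, 9^256≡59, 9^512≡64, 9^1024≡9.
Since 1882 = 2 + 8 + 16 + 64 + 256 + 512 + 1024 in binary, 9^1882 ≡ 14·25·22·24·59·64·9 ≡ 9 (mod 67).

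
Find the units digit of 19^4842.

1

The units digit of 19^n cycles with period 2: 9, 1, …
4842 mod 2 = 0, so the last digit matches 9^2 = 1.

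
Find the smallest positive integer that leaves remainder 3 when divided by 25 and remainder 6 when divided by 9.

78

Since 9·14 ≡ 1 (mod 25), take x = 6 + 9·((3−6)·14 mod 25) = 6 + 9·8 = 78.
Check: 78 mod 25 = 3, 78 mod 9 = 6.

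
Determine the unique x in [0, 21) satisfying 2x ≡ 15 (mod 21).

The inverse of 2 mod 21 is 11 (since 2·11 = 22 ≡ 1).
So x ≡ 11·15 = 165 ≡ 18 (mod 21).

18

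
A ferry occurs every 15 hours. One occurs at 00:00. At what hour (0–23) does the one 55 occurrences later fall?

55·15 = 825.
Dividing 825 by 24 gives quotient 34 and remainder 9.
(0 + 9) mod 24 = 9.

9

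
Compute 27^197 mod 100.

47

Square-and-reduce mod 100: 27^1≡27, 27^2≡29, 27^4≡41, 27^8≡81, 27^16≡61, 27^32≡21, 27^64≡41, 27^128≡81.
197 = 1 + 4 + 64 + 128, so 27^197 ≡ 27·41·41·81 ≡ 47 (mod 100).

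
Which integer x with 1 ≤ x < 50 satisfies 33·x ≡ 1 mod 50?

33·47 = 1551 = 31·50 + 1, so 33⁻¹ ≡ 47 (mod 50).

47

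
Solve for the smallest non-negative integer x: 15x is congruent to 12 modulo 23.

10

The inverse of 15 mod 23 is 20 (since 15·20 = 300 ≡ 1).
So x ≡ 20·12 = 240 ≡ 10 (mod 23).
Check: 15·10 = 150 = 6·23 + 12.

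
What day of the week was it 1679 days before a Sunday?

Monday

1679 mod 7 = 6 (since 239·7 = 1673).
Sunday − 6 days → Monday.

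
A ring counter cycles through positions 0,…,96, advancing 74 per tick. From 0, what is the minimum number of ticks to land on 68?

The inverse of 74 mod 97 is 59 (since 74·59 = 4366 ≡ 1).
So x ≡ 59·68 = 4012 ≡ 35 (mod 97).
Check: 74·35 = 2590 = 26·97 + 68.

35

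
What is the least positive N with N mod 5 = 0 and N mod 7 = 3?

x ≡ 0 (mod 5) gives x ∈ {0, 5, 10}.
The first of these with x mod 7 = 3 is 10.

10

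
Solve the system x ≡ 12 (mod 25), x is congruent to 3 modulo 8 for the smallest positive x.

Since 8·22 ≡ 1 (mod 25), take x = 3 + 8·((12−3)·22 mod 25) = 3 + 8·23 = 187.
Check: 187 mod 25 = 12, 187 mod 8 = 3.

187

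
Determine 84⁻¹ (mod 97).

84·82 = 6888 = 71·97 + 1, so 84⁻¹ ≡ 82 (mod 97).

82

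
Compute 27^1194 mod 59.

48

Successive squares of 27 mod 59: 27^1≡27, 27^2≡21, 27^4≡28, 27^8≡17, 27^16≡53, 27^32≡36, 27^64≡57, 27^128≡4, 27^256≡16, 27^512≡20, 27^1024≡46.
Since 1194 = 2 + 8 + 32 + 128 + 1024 in binary, 27^1194 ≡ 21·17·36·4·46 ≡ 48 (mod 59).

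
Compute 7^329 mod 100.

By repeated squaring mod 100: 7^1≡7, 7^2≡49, 7^4≡1, 7^8≡1, 7^16≡1, 7^32≡1, 7^64≡1, 7^128≡1, 7^256≡1.
Since 329 = 1 + 8 + 64 + 256 in binary, 7^329 ≡ 7·1·1·1 ≡ 7 (mod 100).

7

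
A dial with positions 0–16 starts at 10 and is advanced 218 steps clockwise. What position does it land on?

218 = 12·17 + 14, so 218 mod 17 = 14.
(10 + 14) mod 17 = 7.

7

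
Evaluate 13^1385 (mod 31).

Successive squares of 13 mod 31: 13^1≡13, 13^2≡14, 13^4≡10, 13^8≡7, 13^16≡18, 13^32≡14, 13^64≡10, 13^128≡7, 13^256≡18, 13^512≡14, 13^1024≡10.
Since 1385 = 1 + 8 + 32 + 64 + 256 + 1024 in binary, 13^1385 ≡ 13·7·14·10·18·10 ≡ 6 (mod 31).

6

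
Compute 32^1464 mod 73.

By repeated squaring mod 73: 32^1≡32, 32^2≡2, 32^4≡4, 32^8≡16, 32^16≡37, 32^32≡55, 32^64≡32, 32^128≡2, 32^256≡4, 32^512≡16, 32^1024≡37.
1464 = 8 + 16 + 32 + 128 + 256 + 1024, so 32^1464 ≡ 16·37·55·2·4·37 ≡ 8 (mod 73).

8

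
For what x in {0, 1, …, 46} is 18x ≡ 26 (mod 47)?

18⁻¹ ≡ 34 (mod 47) because 18·34 = 612 = 13·47 + 1.
So x ≡ 34·26 = 884 ≡ 38 (mod 47).

38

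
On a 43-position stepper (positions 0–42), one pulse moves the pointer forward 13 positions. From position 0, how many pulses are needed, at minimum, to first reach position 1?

10

43 = 3·13 + 4
13 = 3·4 + 1
4 = 4·1 + 0
Back-substituting gives 13·10 ≡ 1 (mod 43).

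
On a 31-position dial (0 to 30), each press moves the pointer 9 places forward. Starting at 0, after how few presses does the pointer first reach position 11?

15

9⁻¹ ≡ 7 (mod 31) because 9·7 = 63 = 2·31 + 1.
Multiplying both sides by 7: x ≡ 7·11 = 77 ≡ 15 (mod 31).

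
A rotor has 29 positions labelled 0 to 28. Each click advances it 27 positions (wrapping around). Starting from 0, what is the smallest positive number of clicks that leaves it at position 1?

29 = 1·27 + 2
27 = 13·2 + 1
2 = 2·1 + 0
Back-substituting gives 27·14 ≡ 1 (mod 29).

14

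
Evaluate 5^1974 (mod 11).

By repeated squaring mod 11: 5^1≡5, 5^2≡3, 5^4≡9, 5^8≡4, 5^16≡5, 5^32≡3, 5^64≡9, 5^128≡4, 5^256≡5, 5^512≡3, 5^1024≡9.
1974 = 2 + 4 + 16 + 32 + 128 + 256 + 512 + 1024, so 5^1974 ≡ 3·9·5·3·4·5·3·9 ≡ 9 (mod 11).

9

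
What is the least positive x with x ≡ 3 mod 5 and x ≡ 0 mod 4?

8

Since 4·4 ≡ 1 (mod 5), take x = 0 + 4·((3−0)·4 mod 5) = 0 + 4·2 = 8.
Check: 8 mod 5 = 3, 8 mod 4 = 0.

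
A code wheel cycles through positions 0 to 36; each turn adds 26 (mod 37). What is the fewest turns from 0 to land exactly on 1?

10

26·10 = 260 = 7·37 + 1, so 26⁻¹ ≡ 10 (mod 37).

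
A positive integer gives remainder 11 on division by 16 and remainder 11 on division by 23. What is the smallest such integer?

11

x ≡ 11 (mod 16) gives x ∈ {11}.
The first of these with x mod 23 = 11 is 11.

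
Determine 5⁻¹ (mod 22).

9

5·9 = 45 = 2·22 + 1, so 5⁻¹ ≡ 9 (mod 22).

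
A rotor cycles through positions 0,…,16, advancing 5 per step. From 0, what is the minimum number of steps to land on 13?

The inverse of 5 mod 17 is 7 (since 5·7 = 35 ≡ 1).
So x ≡ 7·13 = 91 ≡ 6 (mod 17).
Check: 5·6 = 30 = 1·17 + 13.

6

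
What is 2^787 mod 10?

8

Last digits of 2^n: 2, 4, 8, 6 (period 4).
787 mod 4 = 3, so the last digit matches 2^3 = 8.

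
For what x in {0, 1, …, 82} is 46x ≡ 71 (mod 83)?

25

46⁻¹ ≡ 74 (mod 83) because 46·74 = 3404 = 41·83 + 1.
So x ≡ 74·71 = 5254 ≡ 25 (mod 83).
Check: 46·25 = 1150 = 13·83 + 71.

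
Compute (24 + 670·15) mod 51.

27

670·15 = 10050.
10050 − 197·51 = 3, so 10050 ≡ 3 (mod 51).
(24 + 3) mod 51 = 27.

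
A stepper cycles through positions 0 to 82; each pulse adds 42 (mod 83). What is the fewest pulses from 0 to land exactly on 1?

2

42·2 = 84 = 1·83 + 1, so 42⁻¹ ≡ 2 (mod 83).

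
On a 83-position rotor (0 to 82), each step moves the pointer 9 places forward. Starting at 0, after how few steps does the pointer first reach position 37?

The inverse of 9 mod 83 is 37 (since 9·37 = 333 ≡ 1).
Multiplying both sides by 37: x ≡ 37·37 = 1369 ≡ 41 (mod 83).
Check: 9·41 = 369 = 4·83 + 37.

41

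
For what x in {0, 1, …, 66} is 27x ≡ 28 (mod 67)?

27⁻¹ ≡ 5 (mod 67) because 27·5 = 135 = 2·67 + 1.
So x ≡ 5·28 = 140 ≡ 6 (mod 67).
Check: 27·6 = 162 = 2·67 + 28.

6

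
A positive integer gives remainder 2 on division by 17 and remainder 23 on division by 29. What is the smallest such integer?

342

x ≡ 2 (mod 17) gives x ∈ {2, 19, 36, 53, 70, 87, 104, 121, …}.
The first of these with x mod 29 = 23 is 342.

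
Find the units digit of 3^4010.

Last digits of 3^n: 3, 9, 7, 1 (period 4).
4010 mod 4 = 2, so the last digit matches 3^2 = 9.

9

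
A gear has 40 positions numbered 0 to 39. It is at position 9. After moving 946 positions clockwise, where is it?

35

946 mod 40 = 26 (since 23·40 = 920).
(9 + 26) mod 40 = 35.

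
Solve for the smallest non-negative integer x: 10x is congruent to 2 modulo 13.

10⁻¹ ≡ 4 (mod 13) because 10·4 = 40 = 3·13 + 1.
So x ≡ 4·2 = 8 ≡ 8 (mod 13).
Check: 10·8 = 80 = 6·13 + 2.

8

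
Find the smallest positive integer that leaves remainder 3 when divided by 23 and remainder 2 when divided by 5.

x ≡ 2 (mod 5) gives x ∈ {2, 7, 12, 17, 22, 27, 32, 37, …}.
The first of these with x mod 23 = 3 is 72.

72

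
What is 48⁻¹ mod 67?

7

67 = 1·48 + 19
48 = 2·19 + 10
19 = 1·10 + 9
10 = 1·9 + 1
9 = 9·1 + 0
Back-substituting gives 48·7 ≡ 1 (mod 67).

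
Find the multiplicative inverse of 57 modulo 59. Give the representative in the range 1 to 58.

57·29 = 1653 = 28·59 + 1, so 57⁻¹ ≡ 29 (mod 59).

29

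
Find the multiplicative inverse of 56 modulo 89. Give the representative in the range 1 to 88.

56·62 = 3472 = 39·89 + 1, so 56⁻¹ ≡ 62 (mod 89).

62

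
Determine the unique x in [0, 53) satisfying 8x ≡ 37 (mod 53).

8⁻¹ ≡ 20 (mod 53) because 8·20 = 160 = 3·53 + 1.
Multiplying both sides by 20: x ≡ 20·37 = 740 ≡ 51 (mod 53).

51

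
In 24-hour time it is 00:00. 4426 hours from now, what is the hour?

4426 = 184·24 + 10, so 4426 mod 24 = 10.
(0 + 10) mod 24 = 10.

10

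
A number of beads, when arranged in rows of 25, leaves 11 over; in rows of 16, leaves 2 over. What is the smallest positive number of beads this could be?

Since 16·11 ≡ 1 (mod 25), take x = 2 + 16·((11−2)·11 mod 25) = 2 + 16·24 = 386.
Check: 386 mod 25 = 11, 386 mod 16 = 2.

386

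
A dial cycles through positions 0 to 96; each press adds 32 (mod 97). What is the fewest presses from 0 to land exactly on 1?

97 = 3·32 + 1
32 = 32·1 + 0
Back-substituting gives 32·94 ≡ 1 (mod 97).

94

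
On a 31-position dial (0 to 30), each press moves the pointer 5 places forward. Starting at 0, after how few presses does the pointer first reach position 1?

The inverse of 5 mod 31 is 25 (since 5·25 = 125 ≡ 1).
So x ≡ 25·1 = 25 ≡ 25 (mod 31).
Check: 5·25 = 125 = 4·31 + 1.

25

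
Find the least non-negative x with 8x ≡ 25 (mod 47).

8⁻¹ ≡ 6 (mod 47) because 8·6 = 48 = 1·47 + 1.
So x ≡ 6·25 = 150 ≡ 9 (mod 47).

9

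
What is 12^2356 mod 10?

6

Powers of 2 mod 10 repeat with period 4: 2, 4, 8, 6.
2356 leaves remainder 0 on division by 4, so 12^2356 ends in 6.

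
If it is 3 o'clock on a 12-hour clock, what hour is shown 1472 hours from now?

1472 = 122·12 + 8, so 1472 mod 12 = 8.
3 + 8 → 11 on a 12-hour dial.

11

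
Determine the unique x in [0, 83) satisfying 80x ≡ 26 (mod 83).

19

The inverse of 80 mod 83 is 55 (since 80·55 = 4400 ≡ 1).
Multiplying both sides by 55: x ≡ 55·26 = 1430 ≡ 19 (mod 83).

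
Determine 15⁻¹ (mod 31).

31 = 2·15 + 1
15 = 15·1 + 0
Back-substituting gives 15·29 ≡ 1 (mod 31).

29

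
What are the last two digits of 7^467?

Successive squares of 7 mod 100: 7^1≡7, 7^2≡49, 7^4≡1, 7^8≡1, 7^16≡1, 7^32≡1, 7^64≡1, 7^128≡1, 7^256≡1.
Since 467 = 1 + 2 + 16 + 64 + 128 + 256 in binary, 7^467 ≡ 7·49·1·1·1·1 ≡ 43 (mod 100).

43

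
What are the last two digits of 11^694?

Square-and-reduce mod 100: 11^1≡11, 11^2≡21, 11^4≡41, 11^8≡81, 11^16≡61, 11^32≡21, 11^64≡41, 11^128≡81, 11^256≡61, 11^512≡21.
694 = 2 + 4 + 16 + 32 + 128 + 512, so 11^694 ≡ 21·41·61·21·81·21 ≡ 41 (mod 100).

41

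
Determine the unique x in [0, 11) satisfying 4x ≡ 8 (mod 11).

2

4⁻¹ ≡ 3 (mod 11) because 4·3 = 12 = 1·11 + 1.
So x ≡ 3·8 = 24 ≡ 2 (mod 11).
Check: 4·2 = 8 = 0·11 + 8.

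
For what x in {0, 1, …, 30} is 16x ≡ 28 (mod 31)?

16⁻¹ ≡ 2 (mod 31) because 16·2 = 32 = 1·31 + 1.
Multiplying both sides by 2: x ≡ 2·28 = 56 ≡ 25 (mod 31).

25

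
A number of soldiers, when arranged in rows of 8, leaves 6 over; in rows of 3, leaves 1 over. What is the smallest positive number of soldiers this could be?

Since 3·3 ≡ 1 (mod 8), take x = 1 + 3·((6−1)·3 mod 8) = 1 + 3·7 = 22.
Check: 22 mod 8 = 6, 22 mod 3 = 1.

22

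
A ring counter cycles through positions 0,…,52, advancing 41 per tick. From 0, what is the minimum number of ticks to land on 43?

45

The inverse of 41 mod 53 is 22 (since 41·22 = 902 ≡ 1).
Multiplying both sides by 22: x ≡ 22·43 = 946 ≡ 45 (mod 53).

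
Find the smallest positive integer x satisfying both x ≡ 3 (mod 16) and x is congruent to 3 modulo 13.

3

Since 13·5 ≡ 1 (mod 16), take x = 3 + 13·((3−3)·5 mod 16) = 3 + 13·0 = 3.
Check: 3 mod 16 = 3, 3 mod 13 = 3.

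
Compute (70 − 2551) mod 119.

18

Dividing 2551 by 119 gives quotient 21 and remainder 52.
(70 − 52) mod 119 = 18.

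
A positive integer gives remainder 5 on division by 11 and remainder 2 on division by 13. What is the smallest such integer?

Since 13·6 ≡ 1 (mod 11), take x = 2 + 13·((5−2)·6 mod 11) = 2 + 13·7 = 93.
Check: 93 mod 11 = 5, 93 mod 13 = 2.

93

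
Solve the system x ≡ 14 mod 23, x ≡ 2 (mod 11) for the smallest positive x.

244

x ≡ 2 (mod 11) gives x ∈ {2, 13, 24, 35, 46, 57, 68, 79, …}.
The first of these with x mod 23 = 14 is 244.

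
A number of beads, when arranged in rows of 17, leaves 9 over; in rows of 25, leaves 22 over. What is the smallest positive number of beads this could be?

x ≡ 9 (mod 17) gives x ∈ {9, 26, 43, 60, 77, 94, 111, 128, …}.
The first of these with x mod 25 = 22 is 247.

247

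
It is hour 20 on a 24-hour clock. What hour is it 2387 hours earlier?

2387 − 99·24 = 11, so 2387 ≡ 11 (mod 24).
(20 − 11) mod 24 = 9.

9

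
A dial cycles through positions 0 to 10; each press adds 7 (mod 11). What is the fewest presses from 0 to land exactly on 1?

8

11 = 1·7 + 4
7 = 1·4 + 3
4 = 1·3 + 1
3 = 3·1 + 0
Back-substituting gives 7·8 ≡ 1 (mod 11).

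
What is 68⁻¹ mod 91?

87

91 = 1·68 + 23
68 = 2·23 + 22
23 = 1·22 + 1
22 = 22·1 + 0
Back-substituting gives 68·87 ≡ 1 (mod 91).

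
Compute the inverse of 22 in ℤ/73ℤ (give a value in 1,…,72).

10

22·10 = 220 = 3·73 + 1, so 22⁻¹ ≡ 10 (mod 73).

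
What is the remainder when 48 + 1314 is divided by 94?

Dividing 1314 by 94 gives quotient 13 and remainder 92.
(48 + 92) mod 94 = 46.

46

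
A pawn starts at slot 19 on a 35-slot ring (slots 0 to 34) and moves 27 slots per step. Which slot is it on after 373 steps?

373·27 = 10071.
10071 mod 35 = 26 (since 287·35 = 10045).
(19 + 26) mod 35 = 10.

10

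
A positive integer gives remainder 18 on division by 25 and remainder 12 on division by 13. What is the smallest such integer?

x ≡ 12 (mod 13) gives x ∈ {12, 25, 38, 51, 64, 77, 90, 103, …}.
The first of these with x mod 25 = 18 is 168.

168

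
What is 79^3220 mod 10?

Powers of 9 mod 10 repeat with period 2: 9, 1.
3220 leaves remainder 0 on division by 2, so 79^3220 ends in 1.

1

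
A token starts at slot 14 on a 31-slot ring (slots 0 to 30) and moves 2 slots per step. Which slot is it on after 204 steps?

19

204·2 = 408.
408 mod 31 = 5 (since 13·31 = 403).
(14 + 5) mod 31 = 19.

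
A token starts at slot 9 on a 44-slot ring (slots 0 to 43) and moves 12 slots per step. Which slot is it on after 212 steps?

1

212·12 = 2544.
2544 = 57·44 + 36, so 2544 mod 44 = 36.
(9 + 36) mod 44 = 1.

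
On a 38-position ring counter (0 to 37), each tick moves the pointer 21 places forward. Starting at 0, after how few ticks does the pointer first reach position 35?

21⁻¹ ≡ 29 (mod 38) because 21·29 = 609 = 16·38 + 1.
So x ≡ 29·35 = 1015 ≡ 27 (mod 38).
Check: 21·27 = 567 = 14·38 + 35.

27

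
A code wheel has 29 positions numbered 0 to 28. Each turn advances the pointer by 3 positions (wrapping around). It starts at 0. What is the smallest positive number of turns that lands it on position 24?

8

The inverse of 3 mod 29 is 10 (since 3·10 = 30 ≡ 1).
So x ≡ 10·24 = 240 ≡ 8 (mod 29).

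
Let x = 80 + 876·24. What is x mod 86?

876·24 = 21024.
21024 mod 86 = 40 (since 244·86 = 20984).
(80 + 40) mod 86 = 34.

34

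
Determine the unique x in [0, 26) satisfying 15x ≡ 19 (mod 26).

15⁻¹ ≡ 7 (mod 26) because 15·7 = 105 = 4·26 + 1.
So x ≡ 7·19 = 133 ≡ 3 (mod 26).

3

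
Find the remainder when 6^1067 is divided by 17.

5

Successive squares of 6 mod 17: 6^1≡6, 6^2≡2, 6^4≡4, 6^8≡16, 6^16≡1, 6^32≡1, 6^64≡1, 6^128≡1, 6^256≡1, 6^512≡1, 6^1024≡1.
1067 = 1 + 2 + 8 + 32 + 1024, so 6^1067 ≡ 6·2·16·1·1 ≡ 5 (mod 17).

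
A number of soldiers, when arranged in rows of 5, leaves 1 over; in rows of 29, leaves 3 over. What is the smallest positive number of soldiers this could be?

Since 29·4 ≡ 1 (mod 5), take x = 3 + 29·((1−3)·4 mod 5) = 3 + 29·2 = 61.
Check: 61 mod 5 = 1, 61 mod 29 = 3.

61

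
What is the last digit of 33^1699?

7

The units digit of 33^n cycles with period 4: 3, 9, 7, 1, …
1699 mod 4 = 3, so the last digit matches 3^3 = 7.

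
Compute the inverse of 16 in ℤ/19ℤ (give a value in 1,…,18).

16·6 = 96 = 5·19 + 1, so 16⁻¹ ≡ 6 (mod 19).

6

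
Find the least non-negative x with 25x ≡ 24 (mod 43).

13

The inverse of 25 mod 43 is 31 (since 25·31 = 775 ≡ 1).
So x ≡ 31·24 = 744 ≡ 13 (mod 43).
Check: 25·13 = 325 = 7·43 + 24.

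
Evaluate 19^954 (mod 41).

2

By repeated squaring mod 41: 19^1≡19, 19^2≡33, 19^4≡23, 19^8≡37, 19^16≡16, 19^32≡10, 19^64≡18, 19^128≡37, 19^256≡16, 19^512≡10.
954 = 2 + 8 + 16 + 32 + 128 + 256 + 512, so 19^954 ≡ 33·37·16·10·37·16·10 ≡ 2 (mod 41).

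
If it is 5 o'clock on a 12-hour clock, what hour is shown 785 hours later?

785 = 65·12 + 5, so 785 mod 12 = 5.
5 + 5 → 10 on a 12-hour dial.

10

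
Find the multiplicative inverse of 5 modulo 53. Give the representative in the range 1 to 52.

32

53 = 10·5 + 3
5 = 1·3 + 2
3 = 1·2 + 1
2 = 2·1 + 0
Back-substituting gives 5·32 ≡ 1 (mod 53).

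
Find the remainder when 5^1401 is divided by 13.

Square-and-reduce mod 13: 5^1≡5, 5^2≡12, 5^4≡1, 5^8≡1, 5^16≡1, 5^32≡1, 5^64≡1, 5^128≡1, 5^256≡1, 5^512≡1, 5^1024≡1.
Since 1401 = 1 + 8 + 16 + 32 + 64 + 256 + 1024 in binary, 5^1401 ≡ 5·1·1·1·1·1·1 ≡ 5 (mod 13).

5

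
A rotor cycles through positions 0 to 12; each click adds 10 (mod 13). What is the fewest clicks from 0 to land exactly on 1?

13 = 1·10 + 3
10 = 3·3 + 1
3 = 3·1 + 0
Back-substituting gives 10·4 ≡ 1 (mod 13).

4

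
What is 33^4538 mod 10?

The units digit of 33^n cycles with period 4: 3, 9, 7, 1, …
4538 mod 4 = 2, so the last digit matches 3^2 = 9.

9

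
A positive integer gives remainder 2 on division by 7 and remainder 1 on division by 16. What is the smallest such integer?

x ≡ 2 (mod 7) gives x ∈ {2, 9, 16, 23, 30, 37, 44, 51, …}.
The first of these with x mod 16 = 1 is 65.

65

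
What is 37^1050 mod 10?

9

The units digit of 37^n cycles with period 4: 7, 9, 3, 1, …
1050 mod 4 = 2, so the last digit matches 7^2 = 9.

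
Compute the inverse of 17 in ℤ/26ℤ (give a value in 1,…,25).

26 = 1·17 + 9
17 = 1·9 + 8
9 = 1·8 + 1
8 = 8·1 + 0
Back-substituting gives 17·23 ≡ 1 (mod 26).

23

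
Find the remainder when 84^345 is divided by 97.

78

Successive squares of 84 mod 97: 84^1≡84, 84^2≡72, 84^4≡43, 84^8≡6, 84^16≡36, 84^32≡35, 84^64≡61, 84^128≡35, 84^256≡61.
Since 345 = 1 + 8 + 16 + 64 + 256 in binary, 84^345 ≡ 84·6·36·61·61 ≡ 78 (mod 97).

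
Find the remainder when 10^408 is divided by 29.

By repeated squaring mod 29: 10^1≡10, 10^2≡13, 10^4≡24, 10^8≡25, 10^16≡16, 10^32≡24, 10^64≡25, 10^128≡16, 10^256≡24.
Since 408 = 8 + 16 + 128 + 256 in binary, 10^408 ≡ 25·16·16·24 ≡ 16 (mod 29).

16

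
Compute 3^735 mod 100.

7

By repeated squaring mod 100: 3^1≡3, 3^2≡9, 3^4≡81, 3^8≡61, 3^16≡21, 3^32≡41, 3^64≡81, 3^128≡61, 3^256≡21, 3^512≡41.
735 = 1 + 2 + 4 + 8 + 16 + 64 + 128 + 512, so 3^735 ≡ 3·9·81·61·21·81·61·41 ≡ 7 (mod 100).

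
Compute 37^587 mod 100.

33

Square-and-reduce mod 100: 37^1≡37, 37^2≡69, 37^4≡61, 37^8≡21, 37^16≡41, 37^32≡81, 37^64≡61, 37^128≡21, 37^256≡41, 37^512≡81.
Since 587 = 1 + 2 + 8 + 64 + 512 in binary, 37^587 ≡ 37·69·21·61·81 ≡ 33 (mod 100).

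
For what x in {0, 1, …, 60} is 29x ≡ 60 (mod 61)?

The inverse of 29 mod 61 is 40 (since 29·40 = 1160 ≡ 1).
So x ≡ 40·60 = 2400 ≡ 21 (mod 61).

21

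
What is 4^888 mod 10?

6

Last digits of 4^n: 4, 6 (period 2).
888 mod 2 = 0, so the last digit matches 4^2 = 6.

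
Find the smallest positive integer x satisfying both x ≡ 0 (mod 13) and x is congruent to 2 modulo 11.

13

x ≡ 2 (mod 11) gives x ∈ {2, 13}.
The first of these with x mod 13 = 0 is 13.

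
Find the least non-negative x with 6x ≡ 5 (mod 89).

75

6⁻¹ ≡ 15 (mod 89) because 6·15 = 90 = 1·89 + 1.
Multiplying both sides by 15: x ≡ 15·5 = 75 ≡ 75 (mod 89).
Check: 6·75 = 450 = 5·89 + 5.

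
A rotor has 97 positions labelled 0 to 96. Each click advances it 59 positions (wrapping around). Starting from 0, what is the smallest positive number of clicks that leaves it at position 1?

74

97 = 1·59 + 38
59 = 1·38 + 21
38 = 1·21 + 17
21 = 1·17 + 4
17 = 4·4 + 1
4 = 4·1 + 0
Back-substituting gives 59·74 ≡ 1 (mod 97).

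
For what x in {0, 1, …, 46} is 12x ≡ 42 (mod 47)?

27

12⁻¹ ≡ 4 (mod 47) because 12·4 = 48 = 1·47 + 1.
So x ≡ 4·42 = 168 ≡ 27 (mod 47).
Check: 12·27 = 324 = 6·47 + 42.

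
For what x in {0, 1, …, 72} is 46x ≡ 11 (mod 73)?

46⁻¹ ≡ 27 (mod 73) because 46·27 = 1242 = 17·73 + 1.
So x ≡ 27·11 = 297 ≡ 5 (mod 73).

5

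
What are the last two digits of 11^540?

01

By repeated squaring mod 100: 11^1≡11, 11^2≡21, 11^4≡41, 11^8≡81, 11^16≡61, 11^32≡21, 11^64≡41, 11^128≡81, 11^256≡61, 11^512≡21.
Since 540 = 4 + 8 + 16 + 512 in binary, 11^540 ≡ 41·81·61·21 ≡ 1 (mod 100).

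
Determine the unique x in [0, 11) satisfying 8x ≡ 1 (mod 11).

The inverse of 8 mod 11 is 7 (since 8·7 = 56 ≡ 1).
So x ≡ 7·1 = 7 ≡ 7 (mod 11).

7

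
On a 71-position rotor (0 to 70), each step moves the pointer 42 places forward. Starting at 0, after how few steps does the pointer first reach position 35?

The inverse of 42 mod 71 is 22 (since 42·22 = 924 ≡ 1).
Multiplying both sides by 22: x ≡ 22·35 = 770 ≡ 60 (mod 71).

60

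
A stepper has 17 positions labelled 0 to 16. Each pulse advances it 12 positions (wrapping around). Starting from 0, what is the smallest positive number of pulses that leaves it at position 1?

12·10 = 120 = 7·17 + 1, so 12⁻¹ ≡ 10 (mod 17).

10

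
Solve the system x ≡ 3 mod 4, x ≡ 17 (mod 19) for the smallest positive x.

55

x ≡ 3 (mod 4) gives x ∈ {3, 7, 11, 15, 19, 23, 27, 31, …}.
The first of these with x mod 19 = 17 is 55.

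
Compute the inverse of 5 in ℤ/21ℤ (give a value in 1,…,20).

5·17 = 85 = 4·21 + 1, so 5⁻¹ ≡ 17 (mod 21).

17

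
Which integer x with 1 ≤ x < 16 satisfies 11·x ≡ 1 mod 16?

3

11·3 = 33 = 2·16 + 1, so 11⁻¹ ≡ 3 (mod 16).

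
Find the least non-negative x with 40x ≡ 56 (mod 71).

44

40⁻¹ ≡ 16 (mod 71) because 40·16 = 640 = 9·71 + 1.
So x ≡ 16·56 = 896 ≡ 44 (mod 71).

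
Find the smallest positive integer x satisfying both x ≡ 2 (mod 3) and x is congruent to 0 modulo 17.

Since 17·2 ≡ 1 (mod 3), take x = 0 + 17·((2−0)·2 mod 3) = 0 + 17·1 = 17.
Check: 17 mod 3 = 2, 17 mod 17 = 0.

17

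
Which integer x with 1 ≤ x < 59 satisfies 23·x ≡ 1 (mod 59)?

59 = 2·23 + 13
23 = 1·13 + 10
13 = 1·10 + 3
10 = 3·3 + 1
3 = 3·1 + 0
Back-substituting gives 23·18 ≡ 1 (mod 59).

18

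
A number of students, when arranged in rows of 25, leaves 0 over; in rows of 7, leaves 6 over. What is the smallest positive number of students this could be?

125

x ≡ 6 (mod 7) gives x ∈ {6, 13, 20, 27, 34, 41, 48, 55, …}.
The first of these with x mod 25 = 0 is 125.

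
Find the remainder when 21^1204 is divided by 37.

12

Successive squares of 21 mod 37: 21^1≡21, 21^2≡34, 21^4≡9, 21^8≡7, 21^16≡12, 21^32≡33, 21^64≡16, 21^128≡34, 21^256≡9, 21^512≡7, 21^1024≡12.
1204 = 4 + 16 + 32 + 128 + 1024, so 21^1204 ≡ 9·12·33·34·12 ≡ 12 (mod 37).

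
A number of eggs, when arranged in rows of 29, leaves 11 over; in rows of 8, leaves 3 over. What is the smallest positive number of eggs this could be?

11

x ≡ 3 (mod 8) gives x ∈ {3, 11}.
The first of these with x mod 29 = 11 is 11.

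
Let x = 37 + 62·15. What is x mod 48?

7

62·15 = 930.
930 − 19·48 = 18, so 930 ≡ 18 (mod 48).
(37 + 18) mod 48 = 7.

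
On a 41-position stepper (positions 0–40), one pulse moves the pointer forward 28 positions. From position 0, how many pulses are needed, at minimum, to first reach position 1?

22

28·22 = 616 = 15·41 + 1, so 28⁻¹ ≡ 22 (mod 41).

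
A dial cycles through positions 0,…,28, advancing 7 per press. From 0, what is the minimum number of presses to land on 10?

18

The inverse of 7 mod 29 is 25 (since 7·25 = 175 ≡ 1).
Multiplying both sides by 25: x ≡ 25·10 = 250 ≡ 18 (mod 29).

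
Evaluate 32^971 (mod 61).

21

By repeated squaring mod 61: 32^1≡32, 32^2≡48, 32^4≡47, 32^8≡13, 32^16≡47, 32^32≡13, 32^64≡47, 32^128≡13, 32^256≡47, 32^512≡13.
971 = 1 + 2 + 8 + 64 + 128 + 256 + 512, so 32^971 ≡ 32·48·13·47·13·47·13 ≡ 21 (mod 61).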